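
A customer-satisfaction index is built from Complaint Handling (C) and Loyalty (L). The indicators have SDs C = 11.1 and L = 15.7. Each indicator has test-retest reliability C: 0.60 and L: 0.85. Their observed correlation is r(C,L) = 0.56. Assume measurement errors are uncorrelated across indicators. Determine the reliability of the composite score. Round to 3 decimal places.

Var(C+L) = 11.1² + 15.7² + 2·[11.1·15.7·0.56] = 369.7 + 195.182 = 564.882.
Under uncorrelated errors the observed covariances equal the true-score covariances, so only the own-variance terms attenuate.
True-score variance = [11.1²·0.60 + 15.7²·0.85] + 195.182 = 283.442 + 195.182 = 478.625.
Reliability = 478.625 / 564.882 = 0.847.

0.847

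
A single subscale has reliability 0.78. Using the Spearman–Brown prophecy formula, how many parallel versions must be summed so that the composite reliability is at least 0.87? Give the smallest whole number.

k ≥ ρ*(1−ρ₁)/(ρ₁(1−ρ*)) = 0.87·0.22 / (0.78·0.13) = 1.888.
Smallest integer k = 2.

2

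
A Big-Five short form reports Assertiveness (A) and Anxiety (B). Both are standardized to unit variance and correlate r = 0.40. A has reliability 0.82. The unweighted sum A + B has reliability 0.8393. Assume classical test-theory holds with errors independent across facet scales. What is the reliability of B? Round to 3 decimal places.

0.730

Var(A+B) = 2 + 2·0.40 = 2.800.
True-score variance = ρ_A + ρ_B + 2·0.40, so 0.8393 = (0.82 + ρ_B + 0.80) / 2.800.
ρ_B = 0.8393·2.800 − 0.82 − 0.80 = 0.730.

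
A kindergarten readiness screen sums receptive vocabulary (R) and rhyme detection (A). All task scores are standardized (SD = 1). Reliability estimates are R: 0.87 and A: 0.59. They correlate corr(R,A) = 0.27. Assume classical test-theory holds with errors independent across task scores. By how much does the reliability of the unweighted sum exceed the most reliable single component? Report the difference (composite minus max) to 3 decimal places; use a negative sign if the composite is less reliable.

-0.083

Var(sum) = 2 + 0.54 = 2.54; true-score variance = 1.46 + 0.54 = 2; composite reliability = 0.7874.
Max component reliability = 0.8700.
Difference = 0.7874 − 0.8700 = -0.083.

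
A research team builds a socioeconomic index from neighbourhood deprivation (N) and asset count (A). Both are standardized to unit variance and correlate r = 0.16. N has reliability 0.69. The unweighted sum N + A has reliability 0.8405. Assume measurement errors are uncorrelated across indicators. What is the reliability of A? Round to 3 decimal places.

Var(N+A) = 2 + 2·0.16 = 2.320.
True-score variance = ρ_N + ρ_A + 2·0.16, so 0.8405 = (0.69 + ρ_A + 0.32) / 2.320.
ρ_A = 0.8405·2.320 − 0.69 − 0.32 = 0.940.

0.940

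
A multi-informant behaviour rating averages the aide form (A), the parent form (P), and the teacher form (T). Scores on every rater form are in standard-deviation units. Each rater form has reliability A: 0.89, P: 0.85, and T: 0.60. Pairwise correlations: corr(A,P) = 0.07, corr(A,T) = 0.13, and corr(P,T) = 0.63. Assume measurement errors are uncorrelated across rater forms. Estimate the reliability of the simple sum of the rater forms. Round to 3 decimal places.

0.858

Var(A+P+T) = 3 + 2·[0.07 + 0.13 + 0.63] = 3 + 1.66 = 4.66.
Under uncorrelated errors the observed covariances equal the true-score covariances, so only the own-variance terms attenuate.
True-score variance = [0.89 + 0.85 + 0.60] + 1.66 = 2.34 + 1.66 = 4.
Reliability = 4 / 4.66 = 0.858.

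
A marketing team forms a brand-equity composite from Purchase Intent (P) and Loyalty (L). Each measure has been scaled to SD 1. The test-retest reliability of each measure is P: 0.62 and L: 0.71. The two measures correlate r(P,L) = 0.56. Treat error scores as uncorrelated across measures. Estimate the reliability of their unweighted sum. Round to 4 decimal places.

0.7853

Var(P+L) = 2 + 2·[0.56] = 2 + 1.12 = 3.12.
Because errors are independent across components, Cov(Tᵢ,Tⱼ) = Cov(Xᵢ,Xⱼ); the off-diagonal part of the true-score variance is the same as above.
True-score variance = [0.62 + 0.71] + 1.12 = 1.33 + 1.12 = 2.45.
Reliability = 2.45 / 3.12 = 0.7853.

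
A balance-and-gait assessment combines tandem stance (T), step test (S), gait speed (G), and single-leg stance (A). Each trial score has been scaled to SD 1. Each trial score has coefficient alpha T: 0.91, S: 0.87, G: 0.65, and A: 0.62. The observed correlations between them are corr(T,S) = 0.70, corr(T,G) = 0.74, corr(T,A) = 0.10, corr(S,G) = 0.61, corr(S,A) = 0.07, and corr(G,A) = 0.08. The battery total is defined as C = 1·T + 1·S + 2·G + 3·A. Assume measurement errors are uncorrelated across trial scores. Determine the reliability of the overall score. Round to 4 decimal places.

0.7881

Var(C) = 1 + 1 + 2² + 3² + 2·[0.70 + 2·0.74 + 3·0.10 + 2·0.61 + 3·0.07 + 6·0.08] = 15 + 8.78 = 23.78.
With uncorrelated errors the cross-covariances are all true-score covariance, so they carry over unchanged; only the diagonal terms shrink to ρᵢσᵢ².
True-score variance = [0.91 + 0.87 + 2²·0.65 + 3²·0.62] + 8.78 = 9.96 + 8.78 = 18.74.
Reliability = 18.74 / 23.78 = 0.7881.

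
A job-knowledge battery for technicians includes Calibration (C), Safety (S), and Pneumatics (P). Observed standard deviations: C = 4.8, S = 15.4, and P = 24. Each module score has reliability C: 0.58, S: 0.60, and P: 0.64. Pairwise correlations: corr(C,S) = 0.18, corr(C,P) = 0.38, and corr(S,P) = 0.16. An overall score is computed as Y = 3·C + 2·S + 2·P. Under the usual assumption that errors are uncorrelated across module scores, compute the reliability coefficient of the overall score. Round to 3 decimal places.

0.719

Var(Y) = 3²·4.8² + 2²·15.4² + 2²·24² + 2·[6·4.8·15.4·0.18 + 6·4.8·24·0.38 + 4·15.4·24·0.16] = 3460 + 1158.07 = 4618.07.
Because errors are independent across components, Cov(Tᵢ,Tⱼ) = Cov(Xᵢ,Xⱼ); the off-diagonal part of the true-score variance is the same as above.
True-score variance = [3²·4.8²·0.58 + 2²·15.4²·0.60 + 2²·24²·0.64] + 1158.07 = 2164.01 + 1158.07 = 3322.08.
Reliability = 3322.08 / 4618.07 = 0.719.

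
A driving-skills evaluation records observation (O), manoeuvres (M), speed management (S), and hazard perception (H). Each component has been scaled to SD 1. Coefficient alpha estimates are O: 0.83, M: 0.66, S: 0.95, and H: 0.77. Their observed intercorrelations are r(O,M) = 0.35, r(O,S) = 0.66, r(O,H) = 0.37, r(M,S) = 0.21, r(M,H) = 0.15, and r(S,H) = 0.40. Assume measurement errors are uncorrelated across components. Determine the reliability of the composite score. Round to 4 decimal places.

0.9046

Var(O+M+S+H) = 4 + 2·[0.35 + 0.66 + 0.37 + 0.21 + 0.15 + 0.40] = 4 + 4.28 = 8.28.
With uncorrelated errors the cross-covariances are all true-score covariance, so they carry over unchanged; only the diagonal terms shrink to ρᵢσᵢ².
True-score variance = [0.83 + 0.66 + 0.95 + 0.77] + 4.28 = 3.21 + 4.28 = 7.49.
Reliability = 7.49 / 8.28 = 0.9046.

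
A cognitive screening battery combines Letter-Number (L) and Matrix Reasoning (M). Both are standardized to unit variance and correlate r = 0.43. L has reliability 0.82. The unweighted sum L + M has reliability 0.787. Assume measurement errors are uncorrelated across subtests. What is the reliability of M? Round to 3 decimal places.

0.571

Var(L+M) = 2 + 2·0.43 = 2.860.
True-score variance = ρ_L + ρ_M + 2·0.43, so 0.787 = (0.82 + ρ_M + 0.86) / 2.860.
ρ_M = 0.787·2.860 − 0.82 − 0.86 = 0.571.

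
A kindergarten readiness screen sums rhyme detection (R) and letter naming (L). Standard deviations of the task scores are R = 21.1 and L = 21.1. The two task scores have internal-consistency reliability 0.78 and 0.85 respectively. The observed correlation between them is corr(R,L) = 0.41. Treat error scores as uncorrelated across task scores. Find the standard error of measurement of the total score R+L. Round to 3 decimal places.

Var(total) = 890.42 + 365.072 = 1255.49.
True-score variance = 725.692 + 365.072 = 1090.76, so reliability = 0.8688.
Error variance = 1255.49 − 1090.76 = 164.728; SEM = √164.728 = 12.835.

12.835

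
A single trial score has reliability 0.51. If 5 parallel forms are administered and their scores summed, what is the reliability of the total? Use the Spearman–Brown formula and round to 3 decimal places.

0.839

ρ_k = kρ / (1 + (k−1)ρ) = 5·0.51 / (1 + 4·0.51) = 2.550 / 3.040 = 0.839.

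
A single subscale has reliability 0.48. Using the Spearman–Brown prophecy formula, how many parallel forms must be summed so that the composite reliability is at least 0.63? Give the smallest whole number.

2

k ≥ ρ*(1−ρ₁)/(ρ₁(1−ρ*)) = 0.63·0.52 / (0.48·0.37) = 1.845.
Smallest integer k = 2.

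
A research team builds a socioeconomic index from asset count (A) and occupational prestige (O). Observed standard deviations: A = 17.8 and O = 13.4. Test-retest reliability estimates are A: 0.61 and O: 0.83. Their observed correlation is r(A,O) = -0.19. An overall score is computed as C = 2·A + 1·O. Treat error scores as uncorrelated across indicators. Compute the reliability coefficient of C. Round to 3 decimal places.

Var(C) = 2²·17.8² + 13.4² + 2·[2·17.8·13.4·(-0.19)] = 1446.92 − 181.275 = 1265.64.
With uncorrelated errors the cross-covariances are all true-score covariance, so they carry over unchanged; only the diagonal terms shrink to ρᵢσᵢ².
True-score variance = [2²·17.8²·0.61 + 13.4²·0.83] − 181.275 = 922.124 − 181.275 = 740.849.
Reliability = 740.849 / 1265.64 = 0.585.

0.585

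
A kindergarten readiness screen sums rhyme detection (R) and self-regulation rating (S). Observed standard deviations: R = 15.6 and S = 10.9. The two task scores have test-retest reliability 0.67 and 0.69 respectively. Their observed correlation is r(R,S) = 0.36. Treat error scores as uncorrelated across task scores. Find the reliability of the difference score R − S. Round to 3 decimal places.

0.511

Var(R−S) = 15.6² + 10.9² − 2·15.6·10.9·0.36 = 362.17 − 122.429 = 239.741.
With uncorrelated errors the cross-covariances are all true-score covariance, so they carry over unchanged; only the diagonal terms shrink to ρᵢσᵢ².
True-score variance = [15.6²·0.67 + 10.9²·0.69] − 122.429 = 245.03 − 122.429 = 122.601.
Reliability = 122.601 / 239.741 = 0.511.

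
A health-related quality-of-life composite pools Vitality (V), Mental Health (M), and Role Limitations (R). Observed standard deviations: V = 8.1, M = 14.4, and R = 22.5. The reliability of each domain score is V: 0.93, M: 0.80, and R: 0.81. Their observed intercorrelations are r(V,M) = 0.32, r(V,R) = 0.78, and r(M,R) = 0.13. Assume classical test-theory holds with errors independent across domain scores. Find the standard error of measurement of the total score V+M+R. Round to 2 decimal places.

Var(total) = 779.22 + 443.2 = 1222.42.
True-score variance = 636.968 + 443.2 = 1080.17, so reliability = 0.8836.
Error variance = 1222.42 − 1080.17 = 142.252; SEM = √142.252 = 11.93.

11.93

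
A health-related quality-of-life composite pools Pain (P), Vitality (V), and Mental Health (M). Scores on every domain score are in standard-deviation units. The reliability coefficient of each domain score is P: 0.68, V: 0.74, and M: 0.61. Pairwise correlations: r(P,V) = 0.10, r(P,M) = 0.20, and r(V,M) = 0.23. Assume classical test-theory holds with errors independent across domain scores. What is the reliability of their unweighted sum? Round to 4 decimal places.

Var(P+V+M) = 3 + 2·[0.10 + 0.20 + 0.23] = 3 + 1.06 = 4.06.
With uncorrelated errors the cross-covariances are all true-score covariance, so they carry over unchanged; only the diagonal terms shrink to ρᵢσᵢ².
True-score variance = [0.68 + 0.74 + 0.61] + 1.06 = 2.03 + 1.06 = 3.09.
Reliability = 3.09 / 4.06 = 0.7611.

0.7611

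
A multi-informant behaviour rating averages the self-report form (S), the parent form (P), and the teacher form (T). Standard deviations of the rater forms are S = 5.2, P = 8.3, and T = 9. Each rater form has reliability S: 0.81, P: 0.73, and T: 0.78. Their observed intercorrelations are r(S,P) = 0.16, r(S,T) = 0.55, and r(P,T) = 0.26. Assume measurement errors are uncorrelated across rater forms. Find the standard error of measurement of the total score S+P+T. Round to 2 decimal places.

Var(total) = 176.93 + 104.135 = 281.065.
True-score variance = 135.372 + 104.135 = 239.507, so reliability = 0.8521.
Error variance = 281.065 − 239.507 = 41.5579; SEM = √41.5579 = 6.45.

6.45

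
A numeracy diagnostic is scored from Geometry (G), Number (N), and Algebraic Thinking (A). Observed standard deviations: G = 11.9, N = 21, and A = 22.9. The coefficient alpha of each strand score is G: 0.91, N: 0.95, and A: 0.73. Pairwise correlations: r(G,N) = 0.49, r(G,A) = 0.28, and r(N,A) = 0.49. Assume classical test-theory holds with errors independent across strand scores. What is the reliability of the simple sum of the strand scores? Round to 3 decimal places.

Var(G+N+A) = 11.9² + 21² + 22.9² + 2·[11.9·21·0.49 + 11.9·22.9·0.28 + 21·22.9·0.49] = 1107.02 + 868.79 = 1975.81.
Because errors are independent across components, Cov(Tᵢ,Tⱼ) = Cov(Xᵢ,Xⱼ); the off-diagonal part of the true-score variance is the same as above.
True-score variance = [11.9²·0.91 + 21²·0.95 + 22.9²·0.73] + 868.79 = 930.634 + 868.79 = 1799.42.
Reliability = 1799.42 / 1975.81 = 0.911.

0.911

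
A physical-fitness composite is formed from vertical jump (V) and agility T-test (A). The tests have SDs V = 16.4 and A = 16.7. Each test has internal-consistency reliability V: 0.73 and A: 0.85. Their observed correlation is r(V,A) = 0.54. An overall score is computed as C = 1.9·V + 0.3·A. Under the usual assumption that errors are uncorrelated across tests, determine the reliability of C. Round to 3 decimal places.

0.772

Var(C) = 1.9²·16.4² + 0.3²·16.7² + 2·[0.57·16.4·16.7·0.54] = 996.046 + 168.601 = 1164.65.
Under uncorrelated errors the observed covariances equal the true-score covariances, so only the own-variance terms attenuate.
True-score variance = [1.9²·16.4²·0.73 + 0.3²·16.7²·0.85] + 168.601 = 730.125 + 168.601 = 898.726.
Reliability = 898.726 / 1164.65 = 0.772.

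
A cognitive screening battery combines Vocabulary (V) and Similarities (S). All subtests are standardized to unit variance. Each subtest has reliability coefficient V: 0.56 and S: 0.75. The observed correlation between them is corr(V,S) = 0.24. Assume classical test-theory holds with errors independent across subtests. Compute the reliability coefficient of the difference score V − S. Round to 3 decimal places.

Var(V−S) = 1 + 1 − 2·0.24 = 2 − 0.48 = 1.52.
Under uncorrelated errors the observed covariances equal the true-score covariances, so only the own-variance terms attenuate.
True-score variance = [0.56 + 0.75] − 0.48 = 1.31 − 0.48 = 0.83.
Reliability = 0.83 / 1.52 = 0.546.

0.546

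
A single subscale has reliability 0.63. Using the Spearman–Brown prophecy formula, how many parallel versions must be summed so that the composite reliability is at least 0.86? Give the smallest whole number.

k ≥ ρ*(1−ρ₁)/(ρ₁(1−ρ*)) = 0.86·0.37 / (0.63·0.14) = 3.608.
Smallest integer k = 4.

4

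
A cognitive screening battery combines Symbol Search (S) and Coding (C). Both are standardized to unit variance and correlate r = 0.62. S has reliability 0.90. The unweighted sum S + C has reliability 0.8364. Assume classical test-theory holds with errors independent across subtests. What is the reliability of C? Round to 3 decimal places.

Var(S+C) = 2 + 2·0.62 = 3.240.
True-score variance = ρ_S + ρ_C + 2·0.62, so 0.8364 = (0.90 + ρ_C + 1.24) / 3.240.
ρ_C = 0.8364·3.240 − 0.90 − 1.24 = 0.570.

0.570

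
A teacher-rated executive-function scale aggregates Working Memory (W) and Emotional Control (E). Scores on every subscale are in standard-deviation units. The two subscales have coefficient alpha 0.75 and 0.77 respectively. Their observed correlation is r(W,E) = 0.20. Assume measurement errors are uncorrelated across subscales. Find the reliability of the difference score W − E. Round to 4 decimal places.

Var(W−E) = 1 + 1 − 2·0.20 = 2 − 0.4 = 1.6.
Under uncorrelated errors the observed covariances equal the true-score covariances, so only the own-variance terms attenuate.
True-score variance = [0.75 + 0.77] − 0.4 = 1.52 − 0.4 = 1.12.
Reliability = 1.12 / 1.6 = 0.7000.

0.7000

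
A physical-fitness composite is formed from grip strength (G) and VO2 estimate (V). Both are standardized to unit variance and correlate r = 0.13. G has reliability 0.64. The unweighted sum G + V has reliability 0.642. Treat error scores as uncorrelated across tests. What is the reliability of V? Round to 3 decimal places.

0.551

Var(G+V) = 2 + 2·0.13 = 2.260.
True-score variance = ρ_G + ρ_V + 2·0.13, so 0.642 = (0.64 + ρ_V + 0.26) / 2.260.
ρ_V = 0.642·2.260 − 0.64 − 0.26 = 0.551.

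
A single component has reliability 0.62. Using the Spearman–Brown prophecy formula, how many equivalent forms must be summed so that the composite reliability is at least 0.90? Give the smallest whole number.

k ≥ ρ*(1−ρ₁)/(ρ₁(1−ρ*)) = 0.90·0.38 / (0.62·0.10) = 5.516.
Smallest integer k = 6.

6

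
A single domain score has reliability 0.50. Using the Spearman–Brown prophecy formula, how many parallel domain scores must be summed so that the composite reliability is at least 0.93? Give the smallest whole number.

14

k ≥ ρ*(1−ρ₁)/(ρ₁(1−ρ*)) = 0.93·0.50 / (0.50·0.07) = 13.286.
Smallest integer k = 14.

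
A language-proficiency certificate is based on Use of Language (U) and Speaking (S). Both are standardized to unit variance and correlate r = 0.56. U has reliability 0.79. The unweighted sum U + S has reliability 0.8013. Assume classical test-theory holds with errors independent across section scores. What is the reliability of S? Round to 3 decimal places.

Var(U+S) = 2 + 2·0.56 = 3.120.
True-score variance = ρ_U + ρ_S + 2·0.56, so 0.8013 = (0.79 + ρ_S + 1.12) / 3.120.
ρ_S = 0.8013·3.120 − 0.79 − 1.12 = 0.590.

0.590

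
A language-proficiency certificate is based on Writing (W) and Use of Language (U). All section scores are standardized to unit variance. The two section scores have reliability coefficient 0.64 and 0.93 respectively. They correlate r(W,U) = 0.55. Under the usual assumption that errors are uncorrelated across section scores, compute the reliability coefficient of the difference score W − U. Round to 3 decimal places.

0.522

Var(W−U) = 1 + 1 − 2·0.55 = 2 − 1.1 = 0.9.
Under uncorrelated errors the observed covariances equal the true-score covariances, so only the own-variance terms attenuate.
True-score variance = [0.64 + 0.93] − 1.1 = 1.57 − 1.1 = 0.47.
Reliability = 0.47 / 0.9 = 0.522.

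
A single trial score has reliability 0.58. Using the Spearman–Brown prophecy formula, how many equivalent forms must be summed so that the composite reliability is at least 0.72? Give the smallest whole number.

k ≥ ρ*(1−ρ₁)/(ρ₁(1−ρ*)) = 0.72·0.42 / (0.58·0.28) = 1.862.
Smallest integer k = 2.

2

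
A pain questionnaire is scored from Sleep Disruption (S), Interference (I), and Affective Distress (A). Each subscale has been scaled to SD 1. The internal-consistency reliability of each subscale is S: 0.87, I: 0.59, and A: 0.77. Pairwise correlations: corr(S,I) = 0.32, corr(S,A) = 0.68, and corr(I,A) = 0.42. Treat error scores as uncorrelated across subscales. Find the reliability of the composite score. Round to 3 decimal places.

0.868

Var(S+I+A) = 3 + 2·[0.32 + 0.68 + 0.42] = 3 + 2.84 = 5.84.
With uncorrelated errors the cross-covariances are all true-score covariance, so they carry over unchanged; only the diagonal terms shrink to ρᵢσᵢ².
True-score variance = [0.87 + 0.59 + 0.77] + 2.84 = 2.23 + 2.84 = 5.07.
Reliability = 5.07 / 5.84 = 0.868.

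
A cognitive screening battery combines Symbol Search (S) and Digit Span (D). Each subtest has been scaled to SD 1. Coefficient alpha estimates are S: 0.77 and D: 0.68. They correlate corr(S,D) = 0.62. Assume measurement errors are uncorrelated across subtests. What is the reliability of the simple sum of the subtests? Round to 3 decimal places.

Var(S+D) = 2 + 2·[0.62] = 2 + 1.24 = 3.24.
Under uncorrelated errors the observed covariances equal the true-score covariances, so only the own-variance terms attenuate.
True-score variance = [0.77 + 0.68] + 1.24 = 1.45 + 1.24 = 2.69.
Reliability = 2.69 / 3.24 = 0.830.

0.830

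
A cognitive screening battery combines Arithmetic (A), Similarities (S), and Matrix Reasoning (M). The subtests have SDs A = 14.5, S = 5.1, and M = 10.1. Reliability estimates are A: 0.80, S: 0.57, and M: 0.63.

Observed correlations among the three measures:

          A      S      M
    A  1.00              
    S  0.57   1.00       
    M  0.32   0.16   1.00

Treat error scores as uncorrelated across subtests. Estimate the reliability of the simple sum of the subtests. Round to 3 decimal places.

0.829

Var(A+S+M) = 14.5² + 5.1² + 10.1² + 2·[14.5·5.1·0.57 + 14.5·10.1·0.32 + 5.1·10.1·0.16] = 338.27 + 194.514 = 532.784.
Because errors are independent across components, Cov(Tᵢ,Tⱼ) = Cov(Xᵢ,Xⱼ); the off-diagonal part of the true-score variance is the same as above.
True-score variance = [14.5²·0.80 + 5.1²·0.57 + 10.1²·0.63] + 194.514 = 247.292 + 194.514 = 441.806.
Reliability = 441.806 / 532.784 = 0.829.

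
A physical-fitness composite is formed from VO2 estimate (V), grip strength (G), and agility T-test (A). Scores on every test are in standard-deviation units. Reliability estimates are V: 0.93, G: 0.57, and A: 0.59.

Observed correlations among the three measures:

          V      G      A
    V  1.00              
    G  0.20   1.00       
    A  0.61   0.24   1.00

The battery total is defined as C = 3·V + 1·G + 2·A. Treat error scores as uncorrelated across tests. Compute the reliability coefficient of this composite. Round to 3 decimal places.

Var(C) = 3² + 1 + 2² + 2·[3·0.20 + 6·0.61 + 2·0.24] = 14 + 9.48 = 23.48.
Under uncorrelated errors the observed covariances equal the true-score covariances, so only the own-variance terms attenuate.
True-score variance = [3²·0.93 + 0.57 + 2²·0.59] + 9.48 = 11.3 + 9.48 = 20.78.
Reliability = 20.78 / 23.48 = 0.885.

0.885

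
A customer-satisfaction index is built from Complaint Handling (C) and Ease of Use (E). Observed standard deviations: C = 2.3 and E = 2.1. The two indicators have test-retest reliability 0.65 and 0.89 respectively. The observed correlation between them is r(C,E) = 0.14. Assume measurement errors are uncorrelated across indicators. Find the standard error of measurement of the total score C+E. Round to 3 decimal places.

1.529

Var(total) = 9.7 + 1.3524 = 11.0524.
True-score variance = 7.3634 + 1.3524 = 8.7158, so reliability = 0.7886.
Error variance = 11.0524 − 8.7158 = 2.3366; SEM = √2.3366 = 1.529.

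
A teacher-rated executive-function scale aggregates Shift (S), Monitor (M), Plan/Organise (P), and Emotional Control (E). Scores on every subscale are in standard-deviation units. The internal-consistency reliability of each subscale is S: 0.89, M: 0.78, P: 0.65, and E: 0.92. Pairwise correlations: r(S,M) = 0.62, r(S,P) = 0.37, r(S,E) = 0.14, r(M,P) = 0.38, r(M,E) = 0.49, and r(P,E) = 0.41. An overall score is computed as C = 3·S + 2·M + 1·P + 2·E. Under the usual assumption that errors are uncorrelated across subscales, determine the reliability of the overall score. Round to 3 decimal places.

Var(C) = 3² + 2² + 1 + 2² + 2·[6·0.62 + 3·0.37 + 6·0.14 + 2·0.38 + 4·0.49 + 2·0.41] = 18 + 18.42 = 36.42.
Under uncorrelated errors the observed covariances equal the true-score covariances, so only the own-variance terms attenuate.
True-score variance = [3²·0.89 + 2²·0.78 + 0.65 + 2²·0.92] + 18.42 = 15.46 + 18.42 = 33.88.
Reliability = 33.88 / 36.42 = 0.930.

0.930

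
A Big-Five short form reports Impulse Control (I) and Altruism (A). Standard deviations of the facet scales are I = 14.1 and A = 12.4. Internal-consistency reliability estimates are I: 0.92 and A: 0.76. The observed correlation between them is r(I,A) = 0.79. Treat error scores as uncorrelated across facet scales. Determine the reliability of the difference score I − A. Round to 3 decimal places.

Var(I−A) = 14.1² + 12.4² − 2·14.1·12.4·0.79 = 352.57 − 276.247 = 76.3228.
Because errors are independent across components, Cov(Tᵢ,Tⱼ) = Cov(Xᵢ,Xⱼ); the off-diagonal part of the true-score variance is the same as above.
True-score variance = [14.1²·0.92 + 12.4²·0.76] − 276.247 = 299.763 − 276.247 = 23.5156.
Reliability = 23.5156 / 76.3228 = 0.308.

0.308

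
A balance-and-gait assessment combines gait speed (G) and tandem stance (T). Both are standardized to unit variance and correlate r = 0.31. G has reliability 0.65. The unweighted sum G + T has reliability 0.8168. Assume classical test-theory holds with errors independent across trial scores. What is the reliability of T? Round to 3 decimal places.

0.870

Var(G+T) = 2 + 2·0.31 = 2.620.
True-score variance = ρ_G + ρ_T + 2·0.31, so 0.8168 = (0.65 + ρ_T + 0.62) / 2.620.
ρ_T = 0.8168·2.620 − 0.65 − 0.62 = 0.870.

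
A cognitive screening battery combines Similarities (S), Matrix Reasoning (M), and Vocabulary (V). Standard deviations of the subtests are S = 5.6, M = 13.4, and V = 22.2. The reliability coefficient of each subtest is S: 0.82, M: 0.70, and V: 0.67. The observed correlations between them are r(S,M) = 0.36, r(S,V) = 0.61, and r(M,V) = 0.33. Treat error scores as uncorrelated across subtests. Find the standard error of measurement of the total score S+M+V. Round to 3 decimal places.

14.905

Var(total) = 703.76 + 402.036 = 1105.8.
True-score variance = 481.61 + 402.036 = 883.646, so reliability = 0.7991.
Error variance = 1105.8 − 883.646 = 222.15; SEM = √222.15 = 14.905.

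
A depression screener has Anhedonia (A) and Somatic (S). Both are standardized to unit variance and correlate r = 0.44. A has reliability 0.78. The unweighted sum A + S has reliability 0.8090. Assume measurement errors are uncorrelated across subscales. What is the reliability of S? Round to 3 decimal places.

0.670

Var(A+S) = 2 + 2·0.44 = 2.880.
True-score variance = ρ_A + ρ_S + 2·0.44, so 0.8090 = (0.78 + ρ_S + 0.88) / 2.880.
ρ_S = 0.8090·2.880 − 0.78 − 0.88 = 0.670.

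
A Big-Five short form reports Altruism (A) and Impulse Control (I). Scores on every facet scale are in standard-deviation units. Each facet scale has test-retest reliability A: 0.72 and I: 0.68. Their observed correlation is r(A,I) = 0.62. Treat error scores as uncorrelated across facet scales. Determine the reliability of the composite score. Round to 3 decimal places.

Var(A+I) = 2 + 2·[0.62] = 2 + 1.24 = 3.24.
Under uncorrelated errors the observed covariances equal the true-score covariances, so only the own-variance terms attenuate.
True-score variance = [0.72 + 0.68] + 1.24 = 1.4 + 1.24 = 2.64.
Reliability = 2.64 / 3.24 = 0.815.

0.815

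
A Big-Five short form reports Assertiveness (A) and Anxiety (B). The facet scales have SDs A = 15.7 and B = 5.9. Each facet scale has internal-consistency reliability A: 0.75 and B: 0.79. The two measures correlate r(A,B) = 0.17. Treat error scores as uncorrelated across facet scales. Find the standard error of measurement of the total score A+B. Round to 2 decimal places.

8.30

Var(total) = 281.3 + 31.4942 = 312.794.
True-score variance = 212.367 + 31.4942 = 243.862, so reliability = 0.7796.
Error variance = 312.794 − 243.862 = 68.9326; SEM = √68.9326 = 8.30.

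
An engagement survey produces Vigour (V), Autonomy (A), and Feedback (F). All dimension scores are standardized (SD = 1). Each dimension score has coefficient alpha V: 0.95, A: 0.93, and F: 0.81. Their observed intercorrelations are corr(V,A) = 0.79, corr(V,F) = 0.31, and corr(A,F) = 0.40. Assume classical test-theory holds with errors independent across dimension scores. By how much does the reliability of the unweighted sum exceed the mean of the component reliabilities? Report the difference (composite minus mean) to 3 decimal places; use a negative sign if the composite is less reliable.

Var(sum) = 3 + 3 = 6; true-score variance = 2.69 + 3 = 5.69; composite reliability = 0.9483.
Mean component reliability = 0.8967.
Difference = 0.9483 − 0.8967 = 0.052.

0.052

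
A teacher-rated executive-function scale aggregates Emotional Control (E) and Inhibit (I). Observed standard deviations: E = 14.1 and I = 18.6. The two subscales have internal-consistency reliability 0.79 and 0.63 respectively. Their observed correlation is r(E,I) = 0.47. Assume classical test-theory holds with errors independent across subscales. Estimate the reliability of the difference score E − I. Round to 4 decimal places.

0.4308

Var(E−I) = 14.1² + 18.6² − 2·14.1·18.6·0.47 = 544.77 − 246.524 = 298.246.
Under uncorrelated errors the observed covariances equal the true-score covariances, so only the own-variance terms attenuate.
True-score variance = [14.1²·0.79 + 18.6²·0.63] − 246.524 = 375.015 − 246.524 = 128.49.
Reliability = 128.49 / 298.246 = 0.4308.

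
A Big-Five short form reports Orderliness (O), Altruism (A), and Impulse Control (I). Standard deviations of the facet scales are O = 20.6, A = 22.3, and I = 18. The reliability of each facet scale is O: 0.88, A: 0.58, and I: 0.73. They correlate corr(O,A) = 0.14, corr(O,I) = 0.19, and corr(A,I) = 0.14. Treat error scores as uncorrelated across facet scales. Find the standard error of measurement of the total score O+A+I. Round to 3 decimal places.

Var(total) = 1245.65 + 381.922 = 1627.57.
True-score variance = 898.385 + 381.922 = 1280.31, so reliability = 0.7866.
Error variance = 1627.57 − 1280.31 = 347.265; SEM = √347.265 = 18.635.

18.635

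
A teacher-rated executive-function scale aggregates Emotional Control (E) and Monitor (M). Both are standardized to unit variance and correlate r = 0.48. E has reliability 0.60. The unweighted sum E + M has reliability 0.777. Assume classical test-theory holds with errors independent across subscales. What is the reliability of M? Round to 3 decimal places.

Var(E+M) = 2 + 2·0.48 = 2.960.
True-score variance = ρ_E + ρ_M + 2·0.48, so 0.777 = (0.60 + ρ_M + 0.96) / 2.960.
ρ_M = 0.777·2.960 − 0.60 − 0.96 = 0.740.

0.740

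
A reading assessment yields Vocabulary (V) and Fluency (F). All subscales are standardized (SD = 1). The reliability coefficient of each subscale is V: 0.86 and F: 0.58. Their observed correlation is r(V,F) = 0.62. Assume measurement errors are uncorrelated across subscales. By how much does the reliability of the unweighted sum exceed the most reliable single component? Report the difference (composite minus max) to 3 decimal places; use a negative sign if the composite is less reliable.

-0.033

Var(sum) = 2 + 1.24 = 3.24; true-score variance = 1.44 + 1.24 = 2.68; composite reliability = 0.8272.
Max component reliability = 0.8600.
Difference = 0.8272 − 0.8600 = -0.033.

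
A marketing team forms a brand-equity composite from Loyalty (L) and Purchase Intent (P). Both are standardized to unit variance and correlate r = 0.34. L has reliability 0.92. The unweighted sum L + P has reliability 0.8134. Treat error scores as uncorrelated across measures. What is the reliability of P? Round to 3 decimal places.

0.580

Var(L+P) = 2 + 2·0.34 = 2.680.
True-score variance = ρ_L + ρ_P + 2·0.34, so 0.8134 = (0.92 + ρ_P + 0.68) / 2.680.
ρ_P = 0.8134·2.680 − 0.92 − 0.68 = 0.580.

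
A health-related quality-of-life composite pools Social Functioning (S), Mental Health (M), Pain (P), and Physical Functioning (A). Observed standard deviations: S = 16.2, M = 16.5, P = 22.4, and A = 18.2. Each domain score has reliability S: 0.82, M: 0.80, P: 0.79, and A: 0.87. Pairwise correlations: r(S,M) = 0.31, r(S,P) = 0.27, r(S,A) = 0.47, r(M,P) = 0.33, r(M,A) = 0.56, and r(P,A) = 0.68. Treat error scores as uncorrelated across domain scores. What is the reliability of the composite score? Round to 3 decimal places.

Var(S+M+P+A) = 16.2² + 16.5² + 22.4² + 18.2² + 2·[16.2·16.5·0.31 + 16.2·22.4·0.27 + 16.2·18.2·0.47 + 16.5·22.4·0.33 + 16.5·18.2·0.56 + 22.4·18.2·0.68] = 1367.69 + 1773.55 = 3141.24.
With uncorrelated errors the cross-covariances are all true-score covariance, so they carry over unchanged; only the diagonal terms shrink to ρᵢσᵢ².
True-score variance = [16.2²·0.82 + 16.5²·0.80 + 22.4²·0.79 + 18.2²·0.87] + 1773.55 = 1117.57 + 1773.55 = 2891.12.
Reliability = 2891.12 / 3141.24 = 0.920.

0.920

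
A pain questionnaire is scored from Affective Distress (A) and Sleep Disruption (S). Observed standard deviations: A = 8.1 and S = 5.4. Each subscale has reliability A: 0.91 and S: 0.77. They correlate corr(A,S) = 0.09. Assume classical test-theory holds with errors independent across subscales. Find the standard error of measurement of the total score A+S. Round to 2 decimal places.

3.55

Var(total) = 94.77 + 7.8732 = 102.643.
True-score variance = 82.1583 + 7.8732 = 90.0315, so reliability = 0.8771.
Error variance = 102.643 − 90.0315 = 12.6117; SEM = √12.6117 = 3.55.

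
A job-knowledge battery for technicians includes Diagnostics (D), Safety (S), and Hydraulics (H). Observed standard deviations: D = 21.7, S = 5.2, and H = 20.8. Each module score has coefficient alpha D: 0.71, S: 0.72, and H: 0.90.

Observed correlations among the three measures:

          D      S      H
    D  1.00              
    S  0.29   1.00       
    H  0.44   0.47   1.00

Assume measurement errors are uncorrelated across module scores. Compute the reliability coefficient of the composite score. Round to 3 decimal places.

Var(D+S+H) = 21.7² + 5.2² + 20.8² + 2·[21.7·5.2·0.29 + 21.7·20.8·0.44 + 5.2·20.8·0.47] = 930.57 + 564.314 = 1494.88.
Under uncorrelated errors the observed covariances equal the true-score covariances, so only the own-variance terms attenuate.
True-score variance = [21.7²·0.71 + 5.2²·0.72 + 20.8²·0.90] + 564.314 = 743.177 + 564.314 = 1307.49.
Reliability = 1307.49 / 1494.88 = 0.875.

0.875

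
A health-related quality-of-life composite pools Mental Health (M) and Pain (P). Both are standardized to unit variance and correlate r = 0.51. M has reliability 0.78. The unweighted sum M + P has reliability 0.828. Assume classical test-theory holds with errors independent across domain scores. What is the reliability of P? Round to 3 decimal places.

Var(M+P) = 2 + 2·0.51 = 3.020.
True-score variance = ρ_M + ρ_P + 2·0.51, so 0.828 = (0.78 + ρ_P + 1.02) / 3.020.
ρ_P = 0.828·3.020 − 0.78 − 1.02 = 0.701.

0.701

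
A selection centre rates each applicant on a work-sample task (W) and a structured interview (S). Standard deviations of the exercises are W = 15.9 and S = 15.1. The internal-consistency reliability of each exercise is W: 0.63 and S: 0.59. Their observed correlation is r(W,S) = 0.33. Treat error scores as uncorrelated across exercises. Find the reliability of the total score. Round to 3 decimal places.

0.707

Var(W+S) = 15.9² + 15.1² + 2·[15.9·15.1·0.33] = 480.82 + 158.459 = 639.279.
Because errors are independent across components, Cov(Tᵢ,Tⱼ) = Cov(Xᵢ,Xⱼ); the off-diagonal part of the true-score variance is the same as above.
True-score variance = [15.9²·0.63 + 15.1²·0.59] + 158.459 = 293.796 + 158.459 = 452.256.
Reliability = 452.256 / 639.279 = 0.707.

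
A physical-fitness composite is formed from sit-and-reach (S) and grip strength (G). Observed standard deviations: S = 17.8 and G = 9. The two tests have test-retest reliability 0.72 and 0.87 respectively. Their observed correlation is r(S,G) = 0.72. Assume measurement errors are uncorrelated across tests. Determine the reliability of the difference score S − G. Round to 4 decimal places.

0.4063

Var(S−G) = 17.8² + 9² − 2·17.8·9·0.72 = 397.84 − 230.688 = 167.152.
Because errors are independent across components, Cov(Tᵢ,Tⱼ) = Cov(Xᵢ,Xⱼ); the off-diagonal part of the true-score variance is the same as above.
True-score variance = [17.8²·0.72 + 9²·0.87] − 230.688 = 298.595 − 230.688 = 67.9068.
Reliability = 67.9068 / 167.152 = 0.4063.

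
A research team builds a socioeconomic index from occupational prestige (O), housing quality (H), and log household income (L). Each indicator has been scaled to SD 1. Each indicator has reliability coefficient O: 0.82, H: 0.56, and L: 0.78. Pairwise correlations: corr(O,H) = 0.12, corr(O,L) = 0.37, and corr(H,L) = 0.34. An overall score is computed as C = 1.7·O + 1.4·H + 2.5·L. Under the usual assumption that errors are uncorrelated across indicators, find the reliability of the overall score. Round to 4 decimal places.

Var(C) = 1.7² + 1.4² + 2.5² + 2·[2.38·0.12 + 4.25·0.37 + 3.5·0.34] = 11.1 + 6.0962 = 17.1962.
Under uncorrelated errors the observed covariances equal the true-score covariances, so only the own-variance terms attenuate.
True-score variance = [1.7²·0.82 + 1.4²·0.56 + 2.5²·0.78] + 6.0962 = 8.3424 + 6.0962 = 14.4386.
Reliability = 14.4386 / 17.1962 = 0.8396.

0.8396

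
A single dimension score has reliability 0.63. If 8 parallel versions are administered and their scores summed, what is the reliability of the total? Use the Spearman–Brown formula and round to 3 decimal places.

ρ_k = kρ / (1 + (k−1)ρ) = 8·0.63 / (1 + 7·0.63) = 5.040 / 5.410 = 0.932.

0.932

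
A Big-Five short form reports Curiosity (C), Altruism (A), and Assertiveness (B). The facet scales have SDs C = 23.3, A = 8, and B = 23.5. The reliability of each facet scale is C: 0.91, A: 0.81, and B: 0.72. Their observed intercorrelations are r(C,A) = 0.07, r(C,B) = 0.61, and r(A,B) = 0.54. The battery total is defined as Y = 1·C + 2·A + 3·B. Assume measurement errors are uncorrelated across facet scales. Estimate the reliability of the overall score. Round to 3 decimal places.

0.835

Var(Y) = 23.3² + 2²·8² + 3²·23.5² + 2·[2·23.3·8·0.07 + 3·23.3·23.5·0.61 + 6·8·23.5·0.54] = 5769.14 + 3274.47 = 9043.6.
Because errors are independent across components, Cov(Tᵢ,Tⱼ) = Cov(Xᵢ,Xⱼ); the off-diagonal part of the true-score variance is the same as above.
True-score variance = [23.3²·0.91 + 2²·8²·0.81 + 3²·23.5²·0.72] + 3274.47 = 4279.97 + 3274.47 = 7554.43.
Reliability = 7554.43 / 9043.6 = 0.835.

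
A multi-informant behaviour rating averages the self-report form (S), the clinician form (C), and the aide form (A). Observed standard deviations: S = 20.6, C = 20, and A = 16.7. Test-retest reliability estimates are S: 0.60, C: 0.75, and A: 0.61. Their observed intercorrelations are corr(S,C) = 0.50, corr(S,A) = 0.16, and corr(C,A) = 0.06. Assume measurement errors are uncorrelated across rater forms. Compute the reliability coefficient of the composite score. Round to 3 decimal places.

0.773

Var(S+C+A) = 20.6² + 20² + 16.7² + 2·[20.6·20·0.50 + 20.6·16.7·0.16 + 20·16.7·0.06] = 1103.25 + 562.166 = 1665.42.
Because errors are independent across components, Cov(Tᵢ,Tⱼ) = Cov(Xᵢ,Xⱼ); the off-diagonal part of the true-score variance is the same as above.
True-score variance = [20.6²·0.60 + 20²·0.75 + 16.7²·0.61] + 562.166 = 724.739 + 562.166 = 1286.91.
Reliability = 1286.91 / 1665.42 = 0.773.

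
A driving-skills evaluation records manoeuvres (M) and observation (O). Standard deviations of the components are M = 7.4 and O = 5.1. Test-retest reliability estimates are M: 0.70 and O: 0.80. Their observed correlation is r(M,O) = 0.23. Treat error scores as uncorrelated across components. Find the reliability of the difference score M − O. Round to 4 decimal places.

Var(M−O) = 7.4² + 5.1² − 2·7.4·5.1·0.23 = 80.77 − 17.3604 = 63.4096.
Because errors are independent across components, Cov(Tᵢ,Tⱼ) = Cov(Xᵢ,Xⱼ); the off-diagonal part of the true-score variance is the same as above.
True-score variance = [7.4²·0.70 + 5.1²·0.80] − 17.3604 = 59.14 − 17.3604 = 41.7796.
Reliability = 41.7796 / 63.4096 = 0.6589.

0.6589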